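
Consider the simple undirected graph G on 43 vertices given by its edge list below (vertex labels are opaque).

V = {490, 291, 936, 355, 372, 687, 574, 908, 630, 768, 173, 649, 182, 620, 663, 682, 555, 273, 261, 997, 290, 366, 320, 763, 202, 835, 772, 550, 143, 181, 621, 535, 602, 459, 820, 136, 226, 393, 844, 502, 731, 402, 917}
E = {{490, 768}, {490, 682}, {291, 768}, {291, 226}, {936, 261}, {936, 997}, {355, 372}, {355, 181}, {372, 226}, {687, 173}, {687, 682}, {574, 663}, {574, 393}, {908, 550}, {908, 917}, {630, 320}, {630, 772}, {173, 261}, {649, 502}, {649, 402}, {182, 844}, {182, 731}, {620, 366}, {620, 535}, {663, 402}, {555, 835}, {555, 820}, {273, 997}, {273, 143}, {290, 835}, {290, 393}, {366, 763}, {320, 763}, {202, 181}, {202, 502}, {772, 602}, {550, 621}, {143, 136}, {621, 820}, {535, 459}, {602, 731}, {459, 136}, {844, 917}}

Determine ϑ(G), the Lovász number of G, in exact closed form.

deg(173) = 2; N(173) = {687, 261}.
Vertex 182 has 2 neighbors: 844, 731.
Vertex 393 has 2 neighbors: 574, 290.
Vertex 731 has 2 neighbors: 182, 602.
Regular of degree 2 on 43 vertices: a single 43-cycle (edge-transitive).
spec(A) ≈ [2.0, 1.979, 1.915, 1.811, 1.668, 1.49, 1.279, 1.042, 0.782, 0.506, 0.219, -0.073, -0.363, -0.646, -0.914, -1.164, -1.388, -1.583, -1.744, -1.868, -1.952, -1.995] (distinct, 3 d.p.).
λ_max=2, λ_min=-2*cos(pi/43); ϑ = −43·λ_min/(λ_max−λ_min) = 43*cos(pi/43)/(cos(pi/43) + 1).
Numerically 21.4713.
Lovász sandwich 21 ≤ 43*cos(pi/43)/(cos(pi/43) + 1) ≤ 22: both strict.

43*cos(pi/43)/(cos(pi/43) + 1)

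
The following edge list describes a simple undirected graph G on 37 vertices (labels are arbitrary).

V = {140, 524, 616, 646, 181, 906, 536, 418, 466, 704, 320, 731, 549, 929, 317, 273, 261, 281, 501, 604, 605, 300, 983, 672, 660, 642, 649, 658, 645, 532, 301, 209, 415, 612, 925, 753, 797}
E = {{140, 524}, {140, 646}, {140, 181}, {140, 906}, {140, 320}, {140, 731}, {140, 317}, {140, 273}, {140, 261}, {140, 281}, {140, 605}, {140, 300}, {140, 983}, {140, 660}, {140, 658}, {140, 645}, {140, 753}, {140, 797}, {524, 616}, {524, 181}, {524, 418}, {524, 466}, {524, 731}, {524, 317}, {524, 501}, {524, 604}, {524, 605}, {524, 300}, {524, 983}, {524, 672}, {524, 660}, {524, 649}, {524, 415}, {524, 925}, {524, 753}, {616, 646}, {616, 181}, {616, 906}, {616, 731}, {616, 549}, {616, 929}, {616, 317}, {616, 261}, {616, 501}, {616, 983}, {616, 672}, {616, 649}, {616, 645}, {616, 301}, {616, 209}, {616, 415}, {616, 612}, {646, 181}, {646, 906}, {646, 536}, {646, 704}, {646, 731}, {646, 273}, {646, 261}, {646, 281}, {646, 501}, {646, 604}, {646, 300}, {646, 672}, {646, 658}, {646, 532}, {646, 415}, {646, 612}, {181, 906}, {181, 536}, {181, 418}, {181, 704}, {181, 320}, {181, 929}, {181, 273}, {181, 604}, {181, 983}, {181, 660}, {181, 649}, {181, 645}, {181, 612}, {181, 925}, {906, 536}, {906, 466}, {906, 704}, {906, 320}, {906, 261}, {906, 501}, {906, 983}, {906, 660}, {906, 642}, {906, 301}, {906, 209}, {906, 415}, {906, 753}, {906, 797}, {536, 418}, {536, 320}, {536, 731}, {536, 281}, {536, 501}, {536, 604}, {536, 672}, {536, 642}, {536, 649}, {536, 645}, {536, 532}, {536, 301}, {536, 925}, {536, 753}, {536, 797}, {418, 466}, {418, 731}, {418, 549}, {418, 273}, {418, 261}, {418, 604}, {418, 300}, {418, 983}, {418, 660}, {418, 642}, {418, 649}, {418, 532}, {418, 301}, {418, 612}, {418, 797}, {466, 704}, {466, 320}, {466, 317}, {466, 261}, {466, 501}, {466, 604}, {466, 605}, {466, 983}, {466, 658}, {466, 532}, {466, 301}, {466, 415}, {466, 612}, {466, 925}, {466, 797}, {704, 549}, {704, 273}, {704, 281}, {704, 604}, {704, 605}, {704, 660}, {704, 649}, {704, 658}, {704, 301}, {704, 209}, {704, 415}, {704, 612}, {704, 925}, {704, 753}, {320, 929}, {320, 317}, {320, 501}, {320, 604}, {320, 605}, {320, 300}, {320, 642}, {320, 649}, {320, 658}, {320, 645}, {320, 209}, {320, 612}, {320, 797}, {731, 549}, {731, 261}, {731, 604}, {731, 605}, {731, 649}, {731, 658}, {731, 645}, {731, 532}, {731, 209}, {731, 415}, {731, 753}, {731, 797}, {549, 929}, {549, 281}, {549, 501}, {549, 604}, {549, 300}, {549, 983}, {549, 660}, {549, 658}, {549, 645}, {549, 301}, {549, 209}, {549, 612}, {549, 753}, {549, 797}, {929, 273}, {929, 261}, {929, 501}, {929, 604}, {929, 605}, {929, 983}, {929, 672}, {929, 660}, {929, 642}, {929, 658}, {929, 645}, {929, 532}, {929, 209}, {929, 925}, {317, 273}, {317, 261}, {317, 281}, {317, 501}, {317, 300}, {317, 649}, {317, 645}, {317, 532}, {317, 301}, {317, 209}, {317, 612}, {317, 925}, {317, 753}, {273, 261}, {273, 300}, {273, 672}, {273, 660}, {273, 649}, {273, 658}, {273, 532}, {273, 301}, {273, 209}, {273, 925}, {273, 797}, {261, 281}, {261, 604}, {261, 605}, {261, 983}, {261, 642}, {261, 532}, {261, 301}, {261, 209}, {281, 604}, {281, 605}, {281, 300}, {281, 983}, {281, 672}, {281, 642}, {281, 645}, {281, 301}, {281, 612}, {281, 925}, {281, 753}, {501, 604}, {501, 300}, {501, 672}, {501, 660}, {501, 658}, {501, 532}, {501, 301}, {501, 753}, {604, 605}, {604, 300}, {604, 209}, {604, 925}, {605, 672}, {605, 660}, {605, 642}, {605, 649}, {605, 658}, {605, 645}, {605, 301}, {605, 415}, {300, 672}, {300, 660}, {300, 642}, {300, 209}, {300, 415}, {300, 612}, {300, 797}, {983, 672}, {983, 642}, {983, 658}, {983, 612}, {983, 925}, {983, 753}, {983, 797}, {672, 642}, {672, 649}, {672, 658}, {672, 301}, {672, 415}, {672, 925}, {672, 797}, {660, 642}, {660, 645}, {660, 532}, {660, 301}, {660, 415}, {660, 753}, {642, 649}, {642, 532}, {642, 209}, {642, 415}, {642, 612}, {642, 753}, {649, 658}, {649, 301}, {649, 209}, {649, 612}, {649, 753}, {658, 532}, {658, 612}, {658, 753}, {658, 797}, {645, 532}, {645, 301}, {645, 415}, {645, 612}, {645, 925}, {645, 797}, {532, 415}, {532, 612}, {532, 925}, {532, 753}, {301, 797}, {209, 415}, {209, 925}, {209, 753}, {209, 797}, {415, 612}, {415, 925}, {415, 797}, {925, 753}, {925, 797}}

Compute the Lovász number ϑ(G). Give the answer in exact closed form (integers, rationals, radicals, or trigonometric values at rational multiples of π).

sqrt(37)

deg(536) = 18; N(536) = {646, 181, 906, 418, 320, 731, 281, 501, 604, 672, 642, 649, 645, 532, 301, 925, 753, 797}.
N(281) = {140, 646, 536, 704, 549, 317, 261, 604, 605, 300, 983, 672, 642, 645, 301, 612, 925, 753}, |N(281)| = 18.
deg(753) = 18; N(753) = {140, 524, 906, 536, 704, 731, 549, 317, 281, 501, 983, 660, 642, 649, 658, 532, 209, 925}.
Vertex 181 has 18 neighbors: 140, 524, 616, 646, 906, 536, 418, 704, 320, 929, 273, 604, 983, 660, 649, 645, 612, 925.
G on 37 vertices is 18-regular; strongly regular (37,18,8,9).
spec(A) ≈ [18.0, 2.541, -3.541] (distinct, 3 d.p.).
ϑ = −N·λ_min/(λ_max−λ_min) = −37·(-sqrt(37)/2 - 1/2)/(18−(-sqrt(37)/2 - 1/2)) = sqrt(37).
= 6.08276… (decimal).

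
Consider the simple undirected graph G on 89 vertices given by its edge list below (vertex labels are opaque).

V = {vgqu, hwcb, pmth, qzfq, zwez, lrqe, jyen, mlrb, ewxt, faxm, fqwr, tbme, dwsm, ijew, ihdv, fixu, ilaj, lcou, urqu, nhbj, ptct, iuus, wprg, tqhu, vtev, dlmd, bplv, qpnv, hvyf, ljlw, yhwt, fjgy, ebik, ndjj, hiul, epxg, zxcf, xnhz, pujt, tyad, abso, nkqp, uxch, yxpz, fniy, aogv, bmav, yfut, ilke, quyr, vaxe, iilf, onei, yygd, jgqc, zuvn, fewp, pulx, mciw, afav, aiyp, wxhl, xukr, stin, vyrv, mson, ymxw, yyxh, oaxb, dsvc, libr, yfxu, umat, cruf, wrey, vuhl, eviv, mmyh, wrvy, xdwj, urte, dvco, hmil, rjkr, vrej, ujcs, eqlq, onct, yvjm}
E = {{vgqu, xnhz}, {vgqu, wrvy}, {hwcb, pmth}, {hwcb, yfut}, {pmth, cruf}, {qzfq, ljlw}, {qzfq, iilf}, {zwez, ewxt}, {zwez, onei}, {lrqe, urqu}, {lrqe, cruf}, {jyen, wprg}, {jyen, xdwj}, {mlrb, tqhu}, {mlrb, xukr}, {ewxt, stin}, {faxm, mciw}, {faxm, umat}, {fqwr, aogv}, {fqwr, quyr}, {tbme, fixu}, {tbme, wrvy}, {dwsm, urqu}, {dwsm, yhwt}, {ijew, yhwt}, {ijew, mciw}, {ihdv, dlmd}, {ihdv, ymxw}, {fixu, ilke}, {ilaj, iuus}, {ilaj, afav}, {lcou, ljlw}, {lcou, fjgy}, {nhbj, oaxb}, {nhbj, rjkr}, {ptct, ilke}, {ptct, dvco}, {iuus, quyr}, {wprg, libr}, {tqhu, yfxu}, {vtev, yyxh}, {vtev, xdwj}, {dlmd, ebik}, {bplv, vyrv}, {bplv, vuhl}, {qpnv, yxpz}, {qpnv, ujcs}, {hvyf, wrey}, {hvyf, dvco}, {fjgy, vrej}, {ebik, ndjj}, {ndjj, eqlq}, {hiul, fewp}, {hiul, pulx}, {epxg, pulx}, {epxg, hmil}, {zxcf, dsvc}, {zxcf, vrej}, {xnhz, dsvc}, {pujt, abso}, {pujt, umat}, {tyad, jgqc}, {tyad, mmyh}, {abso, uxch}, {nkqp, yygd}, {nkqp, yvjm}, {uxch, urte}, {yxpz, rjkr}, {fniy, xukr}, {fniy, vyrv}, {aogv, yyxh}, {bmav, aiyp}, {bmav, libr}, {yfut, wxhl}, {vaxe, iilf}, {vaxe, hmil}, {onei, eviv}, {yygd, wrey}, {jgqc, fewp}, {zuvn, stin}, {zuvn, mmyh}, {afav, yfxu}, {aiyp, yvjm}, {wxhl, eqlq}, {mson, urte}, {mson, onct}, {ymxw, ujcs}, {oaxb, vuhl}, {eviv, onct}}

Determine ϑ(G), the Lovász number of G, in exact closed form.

Vertex fniy has 2 neighbors: xukr, vyrv.
Vertex ilke has 2 neighbors: fixu, ptct.
Vertex vyrv has 2 neighbors: bplv, fniy.
N(ihdv) = {dlmd, ymxw}, |N(ihdv)| = 2.
Regular of degree 2 on 89 vertices: the odd cycle C_{89}.
Distinct eigenvalues (to 5 d.p.): [2.0, 1.99502, 1.9801, 1.95531, 1.92078, 1.87669, 1.82324, 1.76071, 1.68941, 1.60969, 1.52196, 1.42664, 1.32421, 1.21519, 1.10011, 0.97955, 0.85411, 0.72442, 0.59112, 0.45487, 0.31635, 0.17626, 0.0353, -0.10585, -0.24646, -0.38585, -0.52332, -0.65818, -0.78976, -0.9174, -1.04048, -1.15837, -1.27049, -1.37628, -1.47522, -1.5668, -1.65058, -1.72614, -1.79309, -1.85112, -1.89992, -1.93926, -1.96893, -1.9888, -1.99875].
With N=89: ϑ(G) = 89·(-(-1)*2*cos(pi/89))/(2−(-2*cos(pi/89))) = 89*cos(pi/89)/(cos(pi/89) + 1).
Numerically 44.4861.
α=44, χ(Ḡ)=45; ϑ=89*cos(pi/89)/(cos(pi/89) + 1) lies between (both strict).

89*cos(pi/89)/(cos(pi/89) + 1)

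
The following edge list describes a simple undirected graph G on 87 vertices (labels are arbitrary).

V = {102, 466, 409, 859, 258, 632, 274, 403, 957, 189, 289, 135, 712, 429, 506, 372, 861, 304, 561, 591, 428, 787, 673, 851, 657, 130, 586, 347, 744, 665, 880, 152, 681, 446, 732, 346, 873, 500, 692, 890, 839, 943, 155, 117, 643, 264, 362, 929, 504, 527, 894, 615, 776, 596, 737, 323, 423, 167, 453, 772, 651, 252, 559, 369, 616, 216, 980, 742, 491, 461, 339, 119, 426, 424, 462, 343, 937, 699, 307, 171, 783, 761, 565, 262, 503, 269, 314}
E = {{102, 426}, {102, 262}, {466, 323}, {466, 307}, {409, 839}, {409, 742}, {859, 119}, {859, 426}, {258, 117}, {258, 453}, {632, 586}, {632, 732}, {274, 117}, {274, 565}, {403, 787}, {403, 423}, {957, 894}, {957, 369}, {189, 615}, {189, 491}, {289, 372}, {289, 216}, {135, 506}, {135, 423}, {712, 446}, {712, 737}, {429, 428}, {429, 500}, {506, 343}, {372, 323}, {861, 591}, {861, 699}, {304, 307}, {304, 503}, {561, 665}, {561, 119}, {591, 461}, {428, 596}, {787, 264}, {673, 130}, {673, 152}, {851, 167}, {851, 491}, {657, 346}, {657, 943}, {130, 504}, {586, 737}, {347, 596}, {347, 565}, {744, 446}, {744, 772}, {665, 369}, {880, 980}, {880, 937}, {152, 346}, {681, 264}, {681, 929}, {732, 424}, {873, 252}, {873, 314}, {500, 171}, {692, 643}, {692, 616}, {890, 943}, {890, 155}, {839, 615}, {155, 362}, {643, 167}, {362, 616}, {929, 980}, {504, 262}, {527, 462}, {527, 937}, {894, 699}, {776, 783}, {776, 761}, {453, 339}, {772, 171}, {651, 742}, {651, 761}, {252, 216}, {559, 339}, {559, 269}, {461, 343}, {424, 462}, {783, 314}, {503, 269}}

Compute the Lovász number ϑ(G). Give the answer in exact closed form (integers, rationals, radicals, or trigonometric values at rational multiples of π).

N(565) = {274, 347}, |N(565)| = 2.
deg(323) = 2; N(323) = {466, 372}.
deg(369) = 2; N(369) = {957, 665}.
N(135) = {506, 423}, |N(135)| = 2.
87-vertex 2-regular graph: the odd cycle C_{87}.
A has 44 distinct eigenvalues ≈ [2.0, 1.994786, 1.979173, 1.953241, 1.917126, 1.871016, 1.815151, 1.749823, 1.675372, 1.592186, 1.5007, 1.401389, 1.294773, 1.181406, 1.061879, 0.936817, 0.80687, 0.672717, 0.535057, 0.394607, 0.252099, 0.108278, -0.036108, -0.180306, -0.323564, -0.465135, -0.604281, -0.740276, -0.872412, -1.0, -1.122374, -1.238897, -1.34896, -1.451991, -1.547452, -1.634845, -1.713714, -1.78365, -1.844286, -1.895306, -1.936446, -1.96749, -1.988276, -1.998696].
λ_max=2, λ_min=-2*cos(pi/87); ϑ = −87·λ_min/(λ_max−λ_min) = 87*cos(pi/87)/(cos(pi/87) + 1).
Numerically 43.485816452.
43 ≤ 87*cos(pi/87)/(cos(pi/87) + 1) ≤ 44: both strict.

87*cos(pi/87)/(cos(pi/87) + 1)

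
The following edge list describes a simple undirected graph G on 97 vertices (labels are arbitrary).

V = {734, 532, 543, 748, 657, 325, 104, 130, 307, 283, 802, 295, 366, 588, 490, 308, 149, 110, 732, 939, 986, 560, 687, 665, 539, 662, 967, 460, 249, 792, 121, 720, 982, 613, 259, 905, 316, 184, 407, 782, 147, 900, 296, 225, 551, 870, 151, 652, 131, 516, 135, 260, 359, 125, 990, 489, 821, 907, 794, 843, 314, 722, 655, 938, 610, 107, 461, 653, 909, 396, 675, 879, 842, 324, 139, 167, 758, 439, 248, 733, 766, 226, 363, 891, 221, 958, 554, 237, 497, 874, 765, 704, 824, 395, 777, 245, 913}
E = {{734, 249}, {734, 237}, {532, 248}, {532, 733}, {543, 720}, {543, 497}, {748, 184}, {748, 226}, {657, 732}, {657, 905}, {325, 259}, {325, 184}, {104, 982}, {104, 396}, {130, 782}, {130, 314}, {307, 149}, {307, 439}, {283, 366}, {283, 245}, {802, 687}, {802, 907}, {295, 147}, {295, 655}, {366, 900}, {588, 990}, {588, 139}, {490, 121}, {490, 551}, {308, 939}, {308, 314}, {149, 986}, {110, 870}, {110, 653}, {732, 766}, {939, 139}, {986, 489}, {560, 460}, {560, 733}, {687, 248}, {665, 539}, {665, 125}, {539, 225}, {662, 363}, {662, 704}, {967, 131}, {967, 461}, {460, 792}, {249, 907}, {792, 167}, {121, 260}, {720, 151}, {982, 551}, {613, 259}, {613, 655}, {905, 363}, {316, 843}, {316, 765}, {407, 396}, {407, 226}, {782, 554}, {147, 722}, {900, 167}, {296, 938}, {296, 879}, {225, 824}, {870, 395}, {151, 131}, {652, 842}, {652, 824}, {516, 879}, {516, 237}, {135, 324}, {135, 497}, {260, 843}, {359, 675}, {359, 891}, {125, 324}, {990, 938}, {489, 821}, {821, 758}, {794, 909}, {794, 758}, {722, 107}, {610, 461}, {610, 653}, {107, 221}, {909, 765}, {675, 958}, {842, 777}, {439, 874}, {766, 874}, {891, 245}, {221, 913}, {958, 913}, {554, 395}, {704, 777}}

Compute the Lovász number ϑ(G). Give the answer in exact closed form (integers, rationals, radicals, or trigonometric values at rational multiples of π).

N(110) = {870, 653}, |N(110)| = 2.
deg(687) = 2; N(687) = {802, 248}.
N(460) = {560, 792}, |N(460)| = 2.
Vertex 539 has 2 neighbors: 665, 225.
97-vertex 2-regular graph: connected 2-regular on 97 ⇒ C_{97}.
A has 49 distinct eigenvalues ≈ [2.0, 1.9958, 1.9832, 1.9624, 1.9332, 1.896, 1.8508, 1.7979, 1.7374, 1.6697, 1.5949, 1.5134, 1.4256, 1.3318, 1.2325, 1.1279, 1.0186, 0.9051, 0.7878, 0.6671, 0.5437, 0.4179, 0.2905, 0.1618, 0.0324, -0.0971, -0.2262, -0.3544, -0.481, -0.6057, -0.7278, -0.8469, -0.9624, -1.0738, -1.1808, -1.2828, -1.3794, -1.4703, -1.555, -1.6331, -1.7044, -1.7686, -1.8253, -1.8744, -1.9156, -1.9488, -1.9738, -1.9906, -1.999].
ϑ = −N·λ_min/(λ_max−λ_min) = −97·(-2*cos(pi/97))/(2−(-2*cos(pi/97))) = 97*cos(pi/97)/(cos(pi/97) + 1).
= 48.4872792… (decimal).
α=48, χ(Ḡ)=49; ϑ=97*cos(pi/97)/(cos(pi/97) + 1) lies between (both strict).

97*cos(pi/97)/(cos(pi/97) + 1)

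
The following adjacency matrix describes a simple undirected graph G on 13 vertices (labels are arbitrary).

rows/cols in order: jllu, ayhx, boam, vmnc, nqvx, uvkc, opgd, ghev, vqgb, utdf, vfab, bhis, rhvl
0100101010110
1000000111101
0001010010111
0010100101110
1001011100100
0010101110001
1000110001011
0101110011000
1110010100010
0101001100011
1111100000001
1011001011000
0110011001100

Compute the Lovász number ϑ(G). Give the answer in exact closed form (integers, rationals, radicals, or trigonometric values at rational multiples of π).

sqrt(13)

Vertex ayhx has 6 neighbors: jllu, ghev, vqgb, utdf, vfab, rhvl.
Vertex vqgb has 6 neighbors: jllu, ayhx, boam, uvkc, ghev, bhis.
deg(bhis) = 6; N(bhis) = {jllu, boam, vmnc, opgd, vqgb, utdf}.
Vertex rhvl has 6 neighbors: ayhx, boam, uvkc, opgd, utdf, vfab.
13-vertex 6-regular graph: Paley(13): SR with (k,λ,μ)=(6,2,3).
spec(A) ≈ [6.0, 1.3028, -2.3028] (distinct, 4 d.p.).
With N=13: ϑ(G) = 13·(-(-sqrt(13)/2 - 1/2))/(6−(-sqrt(13)/2 - 1/2)) = sqrt(13).
ϑ(G) ≈ 3.6056.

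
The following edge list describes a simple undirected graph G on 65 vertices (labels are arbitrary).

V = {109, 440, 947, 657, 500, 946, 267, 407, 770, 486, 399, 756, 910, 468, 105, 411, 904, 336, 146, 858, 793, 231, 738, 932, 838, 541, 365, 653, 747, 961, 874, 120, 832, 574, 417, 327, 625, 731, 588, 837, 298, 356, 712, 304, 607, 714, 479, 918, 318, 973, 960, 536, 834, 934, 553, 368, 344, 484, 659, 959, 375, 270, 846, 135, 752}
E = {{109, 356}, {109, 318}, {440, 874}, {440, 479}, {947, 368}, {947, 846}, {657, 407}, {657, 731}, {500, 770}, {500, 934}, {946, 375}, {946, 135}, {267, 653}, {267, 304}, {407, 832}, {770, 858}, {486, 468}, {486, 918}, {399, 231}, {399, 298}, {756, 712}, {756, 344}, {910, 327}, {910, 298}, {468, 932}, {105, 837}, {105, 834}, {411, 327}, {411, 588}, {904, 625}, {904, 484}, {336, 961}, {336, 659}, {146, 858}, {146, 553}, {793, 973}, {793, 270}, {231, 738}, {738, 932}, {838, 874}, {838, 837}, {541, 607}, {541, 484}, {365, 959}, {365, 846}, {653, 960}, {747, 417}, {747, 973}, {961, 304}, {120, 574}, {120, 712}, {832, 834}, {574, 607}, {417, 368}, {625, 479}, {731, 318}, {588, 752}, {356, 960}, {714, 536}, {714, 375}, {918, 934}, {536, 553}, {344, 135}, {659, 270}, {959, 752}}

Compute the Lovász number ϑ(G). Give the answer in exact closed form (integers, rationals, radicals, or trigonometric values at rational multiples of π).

65*cos(pi/65)/(cos(pi/65) + 1)

deg(752) = 2; N(752) = {588, 959}.
Vertex 947 has 2 neighbors: 368, 846.
N(653) = {267, 960}, |N(653)| = 2.
deg(961) = 2; N(961) = {336, 304}.
G on 65 vertices is 2-regular; this is C_{65}, the 65-cycle.
Distinct eigenvalues (to 4 d.p.): [2.0, 1.9907, 1.9627, 1.9165, 1.8523, 1.7709, 1.6729, 1.5593, 1.4312, 1.2897, 1.1361, 0.972, 0.7987, 0.618, 0.4316, 0.2411, 0.0483, -0.1449, -0.3367, -0.5254, -0.7092, -0.8864, -1.0553, -1.2143, -1.362, -1.497, -1.618, -1.7239, -1.8137, -1.8866, -1.9419, -1.979, -1.9977].
−65·(-2*cos(pi/65)) / ((2)−(-2*cos(pi/65))) = 65*cos(pi/65)/(cos(pi/65) + 1) = ϑ(G).
≈ 32.481013 (to 6 d.p.).
Check 32 ≤ 65*cos(pi/65)/(cos(pi/65) + 1) ≤ 33: both strict.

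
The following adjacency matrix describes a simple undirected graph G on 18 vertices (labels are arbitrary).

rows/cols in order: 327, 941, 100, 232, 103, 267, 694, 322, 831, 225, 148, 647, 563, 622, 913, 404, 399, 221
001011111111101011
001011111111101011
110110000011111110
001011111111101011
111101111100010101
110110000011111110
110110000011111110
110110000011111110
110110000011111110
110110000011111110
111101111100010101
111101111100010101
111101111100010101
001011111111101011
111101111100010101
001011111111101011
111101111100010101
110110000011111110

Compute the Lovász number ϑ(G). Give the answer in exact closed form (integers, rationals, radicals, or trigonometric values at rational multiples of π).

7

Vertex 221 has 11 neighbors: 327, 941, 232, 103, 148, 647, 563, 622, 913, 404, 399.
Vertex 941 has 13 neighbors: 100, 103, 267, 694, 322, 831, 225, 148, 647, 563, 913, 399, 221.
Vertex 647 has 12 neighbors: 327, 941, 100, 232, 267, 694, 322, 831, 225, 622, 404, 221.
N(232) = {100, 103, 267, 694, 322, 831, 225, 148, 647, 563, 913, 399, 221}, |N(232)| = 13.
Complete multipartite on [7, 6, 5]: sandwich collapses at ϑ=7.
ϑ(G) ≈ 7.000000.
α=7, χ(Ḡ)=7; ϑ=7 lies between (collapsed).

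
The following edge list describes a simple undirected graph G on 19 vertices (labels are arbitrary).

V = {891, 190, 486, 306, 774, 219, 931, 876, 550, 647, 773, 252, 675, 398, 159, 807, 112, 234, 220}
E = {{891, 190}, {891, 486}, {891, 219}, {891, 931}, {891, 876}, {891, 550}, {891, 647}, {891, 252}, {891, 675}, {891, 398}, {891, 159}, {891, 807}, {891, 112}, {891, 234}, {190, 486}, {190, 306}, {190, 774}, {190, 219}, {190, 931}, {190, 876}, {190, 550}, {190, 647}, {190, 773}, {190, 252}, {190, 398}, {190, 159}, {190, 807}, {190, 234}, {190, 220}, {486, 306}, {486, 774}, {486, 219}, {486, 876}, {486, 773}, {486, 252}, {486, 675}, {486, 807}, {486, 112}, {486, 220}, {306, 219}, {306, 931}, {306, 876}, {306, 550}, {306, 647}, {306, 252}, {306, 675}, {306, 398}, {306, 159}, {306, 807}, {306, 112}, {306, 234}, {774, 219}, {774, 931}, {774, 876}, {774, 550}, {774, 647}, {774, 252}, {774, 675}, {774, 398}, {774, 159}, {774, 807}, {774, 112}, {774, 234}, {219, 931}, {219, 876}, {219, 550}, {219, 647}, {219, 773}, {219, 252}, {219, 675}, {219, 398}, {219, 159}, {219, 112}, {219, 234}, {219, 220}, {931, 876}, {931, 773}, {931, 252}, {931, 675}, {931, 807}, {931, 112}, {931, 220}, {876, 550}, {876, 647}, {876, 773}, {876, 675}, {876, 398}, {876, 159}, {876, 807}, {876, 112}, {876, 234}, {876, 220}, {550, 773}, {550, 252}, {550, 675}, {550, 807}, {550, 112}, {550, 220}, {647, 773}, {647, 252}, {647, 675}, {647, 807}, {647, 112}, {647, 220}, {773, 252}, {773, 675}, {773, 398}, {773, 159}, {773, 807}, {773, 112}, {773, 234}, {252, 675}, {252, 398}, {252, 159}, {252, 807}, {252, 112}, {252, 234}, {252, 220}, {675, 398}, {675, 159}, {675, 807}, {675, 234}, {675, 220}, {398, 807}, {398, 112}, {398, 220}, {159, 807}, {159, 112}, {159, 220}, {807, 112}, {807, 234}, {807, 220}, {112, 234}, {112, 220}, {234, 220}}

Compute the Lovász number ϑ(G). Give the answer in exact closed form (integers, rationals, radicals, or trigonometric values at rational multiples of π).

7

N(876) = {891, 190, 486, 306, 774, 219, 931, 550, 647, 773, 675, 398, 159, 807, 112, 234, 220}, |N(876)| = 17.
Vertex 486 has 12 neighbors: 891, 190, 306, 774, 219, 876, 773, 252, 675, 807, 112, 220.
Vertex 774 has 14 neighbors: 190, 486, 219, 931, 876, 550, 647, 252, 675, 398, 159, 807, 112, 234.
Vertex 675 has 16 neighbors: 891, 486, 306, 774, 219, 931, 876, 550, 647, 773, 252, 398, 159, 807, 234, 220.
K_{7,5,3,2,2} (perfect); ϑ(G) = α(G) = max{7,5,3,2,2} = 7.
≈ 7.0000000 (to 7 d.p.).
α=7, χ(Ḡ)=7; ϑ=7 lies between (collapsed).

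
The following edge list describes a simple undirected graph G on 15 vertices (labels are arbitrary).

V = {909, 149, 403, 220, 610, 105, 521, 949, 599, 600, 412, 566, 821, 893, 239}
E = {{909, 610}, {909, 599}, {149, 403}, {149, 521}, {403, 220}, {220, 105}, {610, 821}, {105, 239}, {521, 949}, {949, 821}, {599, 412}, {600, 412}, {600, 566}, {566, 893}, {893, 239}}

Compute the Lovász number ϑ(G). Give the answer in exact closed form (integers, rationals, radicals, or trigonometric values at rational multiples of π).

deg(610) = 2; N(610) = {909, 821}.
deg(220) = 2; N(220) = {403, 105}.
Vertex 599 has 2 neighbors: 909, 412.
deg(909) = 2; N(909) = {610, 599}.
2-regular, N=15; the odd cycle C_{15}.
A has 8 distinct eigenvalues ≈ [2.0, 1.827091, 1.338261, 0.618034, -0.209057, -1.0, -1.618034, -1.956295].
−15·(-2*cos(pi/15)) / ((2)−(-2*cos(pi/15))) = 15*cos(pi/15)/(cos(pi/15) + 1) = ϑ(G).
Numerically 7.41714825.
Lovász sandwich 7 ≤ 15*cos(pi/15)/(cos(pi/15) + 1) ≤ 8: both strict.

15*cos(pi/15)/(cos(pi/15) + 1)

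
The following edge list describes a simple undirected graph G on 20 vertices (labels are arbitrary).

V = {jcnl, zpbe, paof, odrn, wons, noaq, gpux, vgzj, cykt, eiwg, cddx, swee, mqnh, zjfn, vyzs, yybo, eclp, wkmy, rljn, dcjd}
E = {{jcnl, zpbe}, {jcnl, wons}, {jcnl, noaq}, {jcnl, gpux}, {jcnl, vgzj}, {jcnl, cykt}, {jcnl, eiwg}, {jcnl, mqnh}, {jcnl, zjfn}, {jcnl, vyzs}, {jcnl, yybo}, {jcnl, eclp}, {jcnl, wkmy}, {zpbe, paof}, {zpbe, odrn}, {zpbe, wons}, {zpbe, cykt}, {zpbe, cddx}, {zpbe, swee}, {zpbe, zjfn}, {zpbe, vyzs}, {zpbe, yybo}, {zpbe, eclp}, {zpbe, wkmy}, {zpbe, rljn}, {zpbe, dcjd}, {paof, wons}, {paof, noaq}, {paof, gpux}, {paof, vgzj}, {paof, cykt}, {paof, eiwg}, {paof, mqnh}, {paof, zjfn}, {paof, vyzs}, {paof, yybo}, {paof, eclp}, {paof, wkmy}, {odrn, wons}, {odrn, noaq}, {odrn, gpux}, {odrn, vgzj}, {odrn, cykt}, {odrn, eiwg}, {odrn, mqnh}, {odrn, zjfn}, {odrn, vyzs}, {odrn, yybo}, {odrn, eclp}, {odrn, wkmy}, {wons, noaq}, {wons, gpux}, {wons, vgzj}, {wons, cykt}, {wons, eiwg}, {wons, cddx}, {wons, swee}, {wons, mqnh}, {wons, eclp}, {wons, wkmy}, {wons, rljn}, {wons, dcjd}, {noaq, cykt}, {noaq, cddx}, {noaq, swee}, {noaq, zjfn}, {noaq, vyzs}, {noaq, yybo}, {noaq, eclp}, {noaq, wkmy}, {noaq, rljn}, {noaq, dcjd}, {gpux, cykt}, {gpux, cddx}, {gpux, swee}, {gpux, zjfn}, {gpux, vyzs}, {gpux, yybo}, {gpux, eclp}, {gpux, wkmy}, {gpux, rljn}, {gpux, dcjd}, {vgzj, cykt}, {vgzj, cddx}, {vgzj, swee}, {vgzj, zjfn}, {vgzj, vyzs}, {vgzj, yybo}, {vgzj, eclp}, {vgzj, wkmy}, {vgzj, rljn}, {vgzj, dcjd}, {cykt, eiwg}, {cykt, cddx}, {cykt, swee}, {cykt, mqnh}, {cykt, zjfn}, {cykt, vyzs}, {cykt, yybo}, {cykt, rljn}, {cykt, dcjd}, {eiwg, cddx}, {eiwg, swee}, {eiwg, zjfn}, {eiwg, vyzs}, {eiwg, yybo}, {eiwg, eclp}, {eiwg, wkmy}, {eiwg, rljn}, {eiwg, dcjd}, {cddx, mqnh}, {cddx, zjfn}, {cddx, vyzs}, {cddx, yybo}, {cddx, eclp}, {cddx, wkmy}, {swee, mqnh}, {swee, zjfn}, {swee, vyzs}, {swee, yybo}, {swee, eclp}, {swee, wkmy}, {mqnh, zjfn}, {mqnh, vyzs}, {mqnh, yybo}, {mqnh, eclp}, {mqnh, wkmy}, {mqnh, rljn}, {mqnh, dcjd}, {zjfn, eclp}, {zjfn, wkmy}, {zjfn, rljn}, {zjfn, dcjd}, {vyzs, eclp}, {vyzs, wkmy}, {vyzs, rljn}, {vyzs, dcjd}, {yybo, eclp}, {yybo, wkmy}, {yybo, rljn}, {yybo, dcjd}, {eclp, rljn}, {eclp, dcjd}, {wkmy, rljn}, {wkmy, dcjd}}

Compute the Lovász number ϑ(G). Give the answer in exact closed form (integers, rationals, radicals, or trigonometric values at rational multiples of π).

7

deg(gpux) = 14; N(gpux) = {jcnl, paof, odrn, wons, cykt, cddx, swee, zjfn, vyzs, yybo, eclp, wkmy, rljn, dcjd}.
Vertex vgzj has 14 neighbors: jcnl, paof, odrn, wons, cykt, cddx, swee, zjfn, vyzs, yybo, eclp, wkmy, rljn, dcjd.
deg(yybo) = 16; N(yybo) = {jcnl, zpbe, paof, odrn, noaq, gpux, vgzj, cykt, eiwg, cddx, swee, mqnh, eclp, wkmy, rljn, dcjd}.
N(dcjd) = {zpbe, wons, noaq, gpux, vgzj, cykt, eiwg, mqnh, zjfn, vyzs, yybo, eclp, wkmy}, |N(dcjd)| = 13.
4 parts of sizes [7, 6, 4, 3]; α(G) = 7 = ϑ (perfect).
= 7.00000000… (decimal).
α=7, χ(Ḡ)=7; ϑ=7 lies between (collapsed).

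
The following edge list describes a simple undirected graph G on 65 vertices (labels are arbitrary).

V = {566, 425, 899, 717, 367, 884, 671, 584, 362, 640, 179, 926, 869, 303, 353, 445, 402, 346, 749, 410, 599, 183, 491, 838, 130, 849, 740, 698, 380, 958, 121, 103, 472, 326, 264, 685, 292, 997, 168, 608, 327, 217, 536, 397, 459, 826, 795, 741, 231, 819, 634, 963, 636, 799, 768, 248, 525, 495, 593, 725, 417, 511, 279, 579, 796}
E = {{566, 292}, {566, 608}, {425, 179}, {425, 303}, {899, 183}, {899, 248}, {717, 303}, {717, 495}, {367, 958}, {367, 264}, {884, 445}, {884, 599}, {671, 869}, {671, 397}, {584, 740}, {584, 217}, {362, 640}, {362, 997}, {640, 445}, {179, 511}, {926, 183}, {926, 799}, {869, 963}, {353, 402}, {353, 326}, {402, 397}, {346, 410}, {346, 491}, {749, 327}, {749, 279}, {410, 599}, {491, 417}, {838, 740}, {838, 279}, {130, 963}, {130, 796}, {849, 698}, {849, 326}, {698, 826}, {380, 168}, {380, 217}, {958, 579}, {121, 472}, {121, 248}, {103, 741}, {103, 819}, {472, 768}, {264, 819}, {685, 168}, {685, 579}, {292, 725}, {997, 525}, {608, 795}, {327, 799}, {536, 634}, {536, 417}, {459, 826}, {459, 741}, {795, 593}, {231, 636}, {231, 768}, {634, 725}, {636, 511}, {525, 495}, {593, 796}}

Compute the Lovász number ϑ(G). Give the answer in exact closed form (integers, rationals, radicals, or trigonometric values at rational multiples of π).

65*cos(pi/65)/(cos(pi/65) + 1)

N(425) = {179, 303}, |N(425)| = 2.
N(217) = {584, 380}, |N(217)| = 2.
deg(869) = 2; N(869) = {671, 963}.
N(963) = {869, 130}, |N(963)| = 2.
Regular of degree 2 on 65 vertices: the odd cycle C_{65}.
A has 33 distinct eigenvalues ≈ [2.0, 1.990663, 1.96274, 1.916492, 1.852349, 1.770912, 1.67294, 1.559349, 1.431198, 1.289684, 1.136129, 0.971967, 0.798729, 0.618034, 0.431568, 0.241073, 0.048327, -0.14487, -0.336714, -0.525415, -0.70921, -0.886383, -1.05528, -1.214325, -1.362032, -1.497021, -1.618034, -1.723939, -1.813749, -1.886624, -1.941884, -1.979013, -1.997664].
ϑ = −N·λ_min/(λ_max−λ_min) = −65·(-2*cos(pi/65))/(2−(-2*cos(pi/65))) = 65*cos(pi/65)/(cos(pi/65) + 1).
Numerically 32.48101260.
32 ≤ 65*cos(pi/65)/(cos(pi/65) + 1) ≤ 33: both strict.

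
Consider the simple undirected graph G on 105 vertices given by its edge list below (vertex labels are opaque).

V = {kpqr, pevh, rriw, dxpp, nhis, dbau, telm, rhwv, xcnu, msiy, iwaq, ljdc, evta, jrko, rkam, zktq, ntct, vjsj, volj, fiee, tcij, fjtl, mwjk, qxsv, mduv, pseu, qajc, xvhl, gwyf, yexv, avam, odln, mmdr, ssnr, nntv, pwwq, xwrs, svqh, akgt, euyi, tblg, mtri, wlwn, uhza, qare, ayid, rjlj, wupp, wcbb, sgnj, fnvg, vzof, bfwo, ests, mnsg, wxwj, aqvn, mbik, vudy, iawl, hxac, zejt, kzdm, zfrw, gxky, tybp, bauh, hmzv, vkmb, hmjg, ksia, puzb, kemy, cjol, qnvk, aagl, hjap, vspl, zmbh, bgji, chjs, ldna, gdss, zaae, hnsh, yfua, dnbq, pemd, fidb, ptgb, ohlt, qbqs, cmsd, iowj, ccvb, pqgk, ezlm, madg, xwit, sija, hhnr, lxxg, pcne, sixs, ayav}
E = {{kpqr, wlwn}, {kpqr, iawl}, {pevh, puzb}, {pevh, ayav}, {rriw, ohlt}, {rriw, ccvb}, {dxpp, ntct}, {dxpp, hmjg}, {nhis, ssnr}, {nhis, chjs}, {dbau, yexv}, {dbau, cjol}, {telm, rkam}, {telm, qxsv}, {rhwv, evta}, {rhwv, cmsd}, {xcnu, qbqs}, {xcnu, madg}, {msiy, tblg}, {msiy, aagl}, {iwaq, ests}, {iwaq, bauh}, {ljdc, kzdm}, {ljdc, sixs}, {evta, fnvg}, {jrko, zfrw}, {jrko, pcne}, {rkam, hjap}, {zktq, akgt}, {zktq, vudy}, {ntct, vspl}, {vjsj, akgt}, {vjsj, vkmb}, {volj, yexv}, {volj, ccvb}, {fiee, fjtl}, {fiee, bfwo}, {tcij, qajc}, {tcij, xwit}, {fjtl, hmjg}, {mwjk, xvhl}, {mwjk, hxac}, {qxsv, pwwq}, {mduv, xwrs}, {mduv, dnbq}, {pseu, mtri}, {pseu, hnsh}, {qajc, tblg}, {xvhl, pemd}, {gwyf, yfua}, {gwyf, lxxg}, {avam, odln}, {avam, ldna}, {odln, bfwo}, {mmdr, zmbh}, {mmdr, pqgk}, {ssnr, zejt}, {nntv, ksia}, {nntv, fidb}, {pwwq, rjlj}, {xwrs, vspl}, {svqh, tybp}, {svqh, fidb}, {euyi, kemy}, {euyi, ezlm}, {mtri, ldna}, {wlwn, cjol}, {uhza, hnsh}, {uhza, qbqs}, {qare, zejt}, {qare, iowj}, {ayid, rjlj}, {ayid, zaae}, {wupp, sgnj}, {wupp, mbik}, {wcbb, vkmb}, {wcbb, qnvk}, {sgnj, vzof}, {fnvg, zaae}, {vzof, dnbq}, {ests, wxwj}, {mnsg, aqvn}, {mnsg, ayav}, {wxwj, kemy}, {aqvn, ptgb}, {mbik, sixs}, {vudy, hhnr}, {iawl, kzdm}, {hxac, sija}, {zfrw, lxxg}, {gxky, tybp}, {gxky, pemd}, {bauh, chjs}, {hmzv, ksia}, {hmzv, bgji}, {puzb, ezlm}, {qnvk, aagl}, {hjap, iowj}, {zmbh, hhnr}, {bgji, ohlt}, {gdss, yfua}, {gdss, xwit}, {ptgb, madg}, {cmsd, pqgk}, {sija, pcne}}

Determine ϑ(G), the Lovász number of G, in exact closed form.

105*cos(pi/105)/(cos(pi/105) + 1)

deg(uhza) = 2; N(uhza) = {hnsh, qbqs}.
N(ayav) = {pevh, mnsg}, |N(ayav)| = 2.
Vertex kpqr has 2 neighbors: wlwn, iawl.
N(mbik) = {wupp, sixs}, |N(mbik)| = 2.
105-vertex 2-regular graph: connected 2-regular on 105 ⇒ C_{105}.
The 53 distinct eigenvalues: [2.0, 1.99642, 1.98569, 1.96786, 1.94298, 1.91115, 1.87247, 1.82709, 1.77517, 1.7169, 1.65248, 1.58214, 1.50614, 1.42475, 1.33826, 1.24698, 1.15123, 1.05137, 0.94774, 0.84071, 0.73068, 0.61803, 0.50317, 0.38651, 0.26847, 0.14946, 0.02992, -0.08973, -0.20906, -0.32764, -0.44504, -0.56085, -0.67466, -0.78605, -0.89463, -1.0, -1.10179, -1.19964, -1.2932, -1.38213, -1.4661, -1.54483, -1.61803, -1.68544, -1.74682, -1.80194, -1.85061, -1.89265, -1.92793, -1.9563, -1.97766, -1.99195, -1.9991].
ϑ = −N·λ_min/(λ_max−λ_min) = −105·(-2*cos(pi/105))/(2−(-2*cos(pi/105))) = 105*cos(pi/105)/(cos(pi/105) + 1).
= 52.48825… (decimal).
52 ≤ 105*cos(pi/105)/(cos(pi/105) + 1) ≤ 53: both strict.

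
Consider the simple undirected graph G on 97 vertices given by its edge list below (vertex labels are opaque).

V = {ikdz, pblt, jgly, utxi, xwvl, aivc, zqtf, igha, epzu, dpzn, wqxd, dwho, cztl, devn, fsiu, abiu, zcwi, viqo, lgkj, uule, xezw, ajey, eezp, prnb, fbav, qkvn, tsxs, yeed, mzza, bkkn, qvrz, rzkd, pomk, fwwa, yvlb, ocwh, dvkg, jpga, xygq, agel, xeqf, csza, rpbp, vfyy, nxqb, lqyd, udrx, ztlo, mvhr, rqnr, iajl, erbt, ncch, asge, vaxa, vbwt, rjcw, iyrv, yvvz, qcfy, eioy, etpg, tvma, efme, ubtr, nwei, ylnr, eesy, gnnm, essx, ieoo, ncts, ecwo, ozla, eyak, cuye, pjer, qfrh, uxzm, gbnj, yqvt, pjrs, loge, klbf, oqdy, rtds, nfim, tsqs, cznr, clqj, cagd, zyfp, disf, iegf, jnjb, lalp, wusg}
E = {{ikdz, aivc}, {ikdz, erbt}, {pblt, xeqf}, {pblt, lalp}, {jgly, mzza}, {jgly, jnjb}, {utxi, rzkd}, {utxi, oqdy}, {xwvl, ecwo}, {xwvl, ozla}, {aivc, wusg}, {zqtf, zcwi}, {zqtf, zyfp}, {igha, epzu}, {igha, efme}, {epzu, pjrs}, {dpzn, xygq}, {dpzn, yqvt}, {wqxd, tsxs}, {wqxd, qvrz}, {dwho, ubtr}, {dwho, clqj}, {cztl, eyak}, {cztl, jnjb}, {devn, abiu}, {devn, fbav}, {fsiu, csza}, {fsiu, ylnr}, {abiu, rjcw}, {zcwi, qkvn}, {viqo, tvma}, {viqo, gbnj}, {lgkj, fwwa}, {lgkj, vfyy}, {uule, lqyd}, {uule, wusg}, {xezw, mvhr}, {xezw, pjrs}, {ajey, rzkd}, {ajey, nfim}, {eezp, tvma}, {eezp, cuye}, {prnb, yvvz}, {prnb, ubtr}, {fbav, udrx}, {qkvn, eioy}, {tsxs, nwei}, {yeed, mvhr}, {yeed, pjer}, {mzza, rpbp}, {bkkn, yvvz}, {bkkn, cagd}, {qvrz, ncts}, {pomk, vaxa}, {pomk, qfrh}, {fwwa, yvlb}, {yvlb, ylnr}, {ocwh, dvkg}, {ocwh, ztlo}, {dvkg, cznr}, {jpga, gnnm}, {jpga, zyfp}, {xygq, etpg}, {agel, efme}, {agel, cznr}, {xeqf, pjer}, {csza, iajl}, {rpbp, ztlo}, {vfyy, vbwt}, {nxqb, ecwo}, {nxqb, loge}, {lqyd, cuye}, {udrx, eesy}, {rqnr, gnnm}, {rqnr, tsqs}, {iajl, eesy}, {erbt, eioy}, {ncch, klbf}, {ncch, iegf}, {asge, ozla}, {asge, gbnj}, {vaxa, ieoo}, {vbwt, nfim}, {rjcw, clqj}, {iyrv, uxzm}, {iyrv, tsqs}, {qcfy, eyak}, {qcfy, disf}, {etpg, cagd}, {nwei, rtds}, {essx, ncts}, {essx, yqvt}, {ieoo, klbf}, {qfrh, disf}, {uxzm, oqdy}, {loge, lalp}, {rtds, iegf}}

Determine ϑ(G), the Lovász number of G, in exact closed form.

Vertex klbf has 2 neighbors: ncch, ieoo.
N(ncts) = {qvrz, essx}, |N(ncts)| = 2.
deg(ocwh) = 2; N(ocwh) = {dvkg, ztlo}.
deg(dvkg) = 2; N(dvkg) = {ocwh, cznr}.
deg(v) = 2 for all v (|V|=97); connected 2-regular on 97 ⇒ C_{97}.
Distinct eigenvalues (to 3 d.p.): [2.0, 1.996, 1.983, 1.962, 1.933, 1.896, 1.851, 1.798, 1.737, 1.67, 1.595, 1.513, 1.426, 1.332, 1.232, 1.128, 1.019, 0.905, 0.788, 0.667, 0.544, 0.418, 0.29, 0.162, 0.032, -0.097, -0.226, -0.354, -0.481, -0.606, -0.728, -0.847, -0.962, -1.074, -1.181, -1.283, -1.379, -1.47, -1.555, -1.633, -1.704, -1.769, -1.825, -1.874, -1.916, -1.949, -1.974, -1.991, -1.999].
With N=97: ϑ(G) = 97·(-(-1)*2*cos(pi/97))/(2−(-2*cos(pi/97))) = 97*cos(pi/97)/(cos(pi/97) + 1).
Numerically 48.487279214.
α=48, χ(Ḡ)=49; ϑ=97*cos(pi/97)/(cos(pi/97) + 1) lies between (both strict).

97*cos(pi/97)/(cos(pi/97) + 1)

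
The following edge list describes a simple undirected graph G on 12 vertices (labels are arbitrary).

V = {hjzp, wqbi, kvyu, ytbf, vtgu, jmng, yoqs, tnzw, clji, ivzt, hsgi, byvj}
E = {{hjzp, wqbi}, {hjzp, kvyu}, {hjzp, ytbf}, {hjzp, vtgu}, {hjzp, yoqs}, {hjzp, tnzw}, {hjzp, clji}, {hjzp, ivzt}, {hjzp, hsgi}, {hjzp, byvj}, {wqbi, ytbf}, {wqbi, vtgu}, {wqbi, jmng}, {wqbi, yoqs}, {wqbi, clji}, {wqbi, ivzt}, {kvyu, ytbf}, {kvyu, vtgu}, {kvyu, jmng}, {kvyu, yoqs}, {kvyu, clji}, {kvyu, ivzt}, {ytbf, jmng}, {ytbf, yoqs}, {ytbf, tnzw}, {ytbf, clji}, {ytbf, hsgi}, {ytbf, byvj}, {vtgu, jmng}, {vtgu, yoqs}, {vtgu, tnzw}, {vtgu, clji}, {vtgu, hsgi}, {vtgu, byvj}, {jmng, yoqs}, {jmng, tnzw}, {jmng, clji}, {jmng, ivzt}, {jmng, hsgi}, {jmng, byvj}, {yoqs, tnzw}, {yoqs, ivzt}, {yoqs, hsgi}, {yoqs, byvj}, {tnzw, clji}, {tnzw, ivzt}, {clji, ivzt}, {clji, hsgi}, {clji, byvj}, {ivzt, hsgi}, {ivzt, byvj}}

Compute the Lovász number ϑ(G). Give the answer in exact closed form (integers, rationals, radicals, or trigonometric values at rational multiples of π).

N(ytbf) = {hjzp, wqbi, kvyu, jmng, yoqs, tnzw, clji, hsgi, byvj}, |N(ytbf)| = 9.
deg(yoqs) = 10; N(yoqs) = {hjzp, wqbi, kvyu, ytbf, vtgu, jmng, tnzw, ivzt, hsgi, byvj}.
Vertex wqbi has 7 neighbors: hjzp, ytbf, vtgu, jmng, yoqs, clji, ivzt.
deg(kvyu) = 7; N(kvyu) = {hjzp, ytbf, vtgu, jmng, yoqs, clji, ivzt}.
K_{5,3,2,2} (perfect); ϑ(G) = α(G) = max{5,3,2,2} = 5.
= 5.000000000… (decimal).
α=5, χ(Ḡ)=5; ϑ=5 lies between (collapsed).

5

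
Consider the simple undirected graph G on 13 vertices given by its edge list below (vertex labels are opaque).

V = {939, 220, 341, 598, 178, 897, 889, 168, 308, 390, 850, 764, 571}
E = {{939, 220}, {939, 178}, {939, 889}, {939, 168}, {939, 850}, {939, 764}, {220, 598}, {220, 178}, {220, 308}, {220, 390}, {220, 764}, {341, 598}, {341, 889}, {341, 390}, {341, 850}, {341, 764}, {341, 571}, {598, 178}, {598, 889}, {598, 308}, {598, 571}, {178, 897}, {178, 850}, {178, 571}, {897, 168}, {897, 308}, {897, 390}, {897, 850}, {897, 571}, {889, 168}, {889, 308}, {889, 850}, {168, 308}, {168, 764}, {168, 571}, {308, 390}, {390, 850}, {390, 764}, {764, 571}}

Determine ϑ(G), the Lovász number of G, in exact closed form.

Vertex 598 has 6 neighbors: 220, 341, 178, 889, 308, 571.
N(168) = {939, 897, 889, 308, 764, 571}, |N(168)| = 6.
deg(850) = 6; N(850) = {939, 341, 178, 897, 889, 390}.
deg(341) = 6; N(341) = {598, 889, 390, 850, 764, 571}.
6-regular, N=13; strongly regular (13,6,2,3).
spec(A) ≈ [6.0, 1.302776, -2.302776] (distinct, 6 d.p.).
−13·(-sqrt(13)/2 - 1/2) / ((6)−(-sqrt(13)/2 - 1/2)) = sqrt(13) = ϑ(G).
= 3.605551… (decimal).

sqrt(13)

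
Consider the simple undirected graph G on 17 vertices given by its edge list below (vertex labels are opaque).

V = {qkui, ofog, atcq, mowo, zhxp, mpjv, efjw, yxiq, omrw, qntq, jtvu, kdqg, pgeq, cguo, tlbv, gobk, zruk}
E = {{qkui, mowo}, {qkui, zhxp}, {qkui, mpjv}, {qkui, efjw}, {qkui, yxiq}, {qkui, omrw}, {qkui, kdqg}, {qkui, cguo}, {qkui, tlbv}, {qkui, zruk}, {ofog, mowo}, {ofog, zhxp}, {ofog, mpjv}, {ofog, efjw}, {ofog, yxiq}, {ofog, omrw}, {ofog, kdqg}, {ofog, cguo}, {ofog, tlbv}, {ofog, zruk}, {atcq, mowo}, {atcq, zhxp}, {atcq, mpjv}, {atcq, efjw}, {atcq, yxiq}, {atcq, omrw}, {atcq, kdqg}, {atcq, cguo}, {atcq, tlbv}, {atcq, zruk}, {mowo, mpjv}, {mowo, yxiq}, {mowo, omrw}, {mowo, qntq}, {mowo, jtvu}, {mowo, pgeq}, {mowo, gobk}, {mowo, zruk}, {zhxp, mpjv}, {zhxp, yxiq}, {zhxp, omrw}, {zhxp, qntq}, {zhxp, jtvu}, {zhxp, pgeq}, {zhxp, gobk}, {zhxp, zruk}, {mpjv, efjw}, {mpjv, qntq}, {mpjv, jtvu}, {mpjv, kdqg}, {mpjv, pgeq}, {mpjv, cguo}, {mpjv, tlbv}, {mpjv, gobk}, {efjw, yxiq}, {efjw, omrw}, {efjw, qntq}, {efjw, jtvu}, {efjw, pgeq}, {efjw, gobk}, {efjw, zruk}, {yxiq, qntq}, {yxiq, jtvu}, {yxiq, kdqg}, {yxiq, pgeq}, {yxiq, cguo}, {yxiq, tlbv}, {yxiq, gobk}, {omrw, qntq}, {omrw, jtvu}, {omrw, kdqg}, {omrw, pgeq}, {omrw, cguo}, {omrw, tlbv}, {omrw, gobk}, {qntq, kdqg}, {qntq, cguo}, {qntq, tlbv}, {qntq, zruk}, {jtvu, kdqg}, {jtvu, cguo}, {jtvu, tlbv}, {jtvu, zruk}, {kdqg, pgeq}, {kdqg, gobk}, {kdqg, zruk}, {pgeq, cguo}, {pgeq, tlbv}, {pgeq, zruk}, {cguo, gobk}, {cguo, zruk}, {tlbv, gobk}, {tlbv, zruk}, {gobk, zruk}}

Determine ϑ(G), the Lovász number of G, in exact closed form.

7

Vertex jtvu has 10 neighbors: mowo, zhxp, mpjv, efjw, yxiq, omrw, kdqg, cguo, tlbv, zruk.
deg(mowo) = 11; N(mowo) = {qkui, ofog, atcq, mpjv, yxiq, omrw, qntq, jtvu, pgeq, gobk, zruk}.
N(efjw) = {qkui, ofog, atcq, mpjv, yxiq, omrw, qntq, jtvu, pgeq, gobk, zruk}, |N(efjw)| = 11.
N(kdqg) = {qkui, ofog, atcq, mpjv, yxiq, omrw, qntq, jtvu, pgeq, gobk, zruk}, |N(kdqg)| = 11.
3 parts of sizes [7, 6, 4]; α(G) = 7 = ϑ (perfect).
ϑ(G) ≈ 7.00000000.
α=7, χ(Ḡ)=7; ϑ=7 lies between (collapsed).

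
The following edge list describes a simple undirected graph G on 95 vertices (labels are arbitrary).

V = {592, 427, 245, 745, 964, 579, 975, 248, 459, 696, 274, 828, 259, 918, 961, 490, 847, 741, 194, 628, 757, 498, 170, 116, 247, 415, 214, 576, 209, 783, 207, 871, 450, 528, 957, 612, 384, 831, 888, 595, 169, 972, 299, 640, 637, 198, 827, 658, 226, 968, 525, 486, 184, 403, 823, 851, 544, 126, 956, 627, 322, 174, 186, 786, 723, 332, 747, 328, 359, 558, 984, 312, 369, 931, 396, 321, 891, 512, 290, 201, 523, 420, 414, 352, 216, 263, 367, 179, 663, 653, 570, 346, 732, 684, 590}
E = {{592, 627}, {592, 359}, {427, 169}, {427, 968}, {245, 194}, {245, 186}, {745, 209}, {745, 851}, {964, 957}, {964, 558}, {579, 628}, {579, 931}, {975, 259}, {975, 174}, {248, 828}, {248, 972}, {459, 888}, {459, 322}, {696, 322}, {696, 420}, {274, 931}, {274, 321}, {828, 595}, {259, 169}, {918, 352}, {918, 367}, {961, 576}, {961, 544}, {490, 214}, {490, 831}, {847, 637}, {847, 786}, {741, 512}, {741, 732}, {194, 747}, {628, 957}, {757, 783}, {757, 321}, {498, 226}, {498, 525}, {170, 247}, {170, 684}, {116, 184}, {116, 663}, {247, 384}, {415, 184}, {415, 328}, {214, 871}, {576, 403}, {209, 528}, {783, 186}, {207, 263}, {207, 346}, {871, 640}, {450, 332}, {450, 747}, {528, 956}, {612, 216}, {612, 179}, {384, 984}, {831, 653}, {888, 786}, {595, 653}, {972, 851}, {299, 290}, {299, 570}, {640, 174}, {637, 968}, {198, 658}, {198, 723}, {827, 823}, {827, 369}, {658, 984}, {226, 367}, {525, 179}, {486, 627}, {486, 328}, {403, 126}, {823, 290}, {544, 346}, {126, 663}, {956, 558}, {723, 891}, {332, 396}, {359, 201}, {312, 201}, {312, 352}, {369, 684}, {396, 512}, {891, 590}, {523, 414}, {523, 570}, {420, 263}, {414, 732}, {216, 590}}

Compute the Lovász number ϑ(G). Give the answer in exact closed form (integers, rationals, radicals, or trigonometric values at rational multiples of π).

deg(628) = 2; N(628) = {579, 957}.
Vertex 359 has 2 neighbors: 592, 201.
Vertex 427 has 2 neighbors: 169, 968.
N(216) = {612, 590}, |N(216)| = 2.
2-regular, N=95; the odd cycle C_{95}.
spec(A) ≈ [2.0, 1.9956, 1.9825, 1.9608, 1.9304, 1.8916, 1.8446, 1.7895, 1.7265, 1.656, 1.5783, 1.4936, 1.4025, 1.3052, 1.2022, 1.0939, 0.9808, 0.8635, 0.7424, 0.618, 0.491, 0.3618, 0.231, 0.0992, -0.0331, -0.1652, -0.2965, -0.4266, -0.5548, -0.6806, -0.8034, -0.9227, -1.0379, -1.1487, -1.2544, -1.3546, -1.4489, -1.5368, -1.618, -1.6922, -1.7589, -1.818, -1.8691, -1.9121, -1.9467, -1.9727, -1.9902, -1.9989] (distinct, 4 d.p.).
ϑ = −N·λ_min/(λ_max−λ_min) = −95·(-2*cos(pi/95))/(2−(-2*cos(pi/95))) = 95*cos(pi/95)/(cos(pi/95) + 1).
≈ 47.4870 (to 4 d.p.).
Sandwich: α(G)=47 ≤ ϑ(G)=95*cos(pi/95)/(cos(pi/95) + 1) ≤ χ(Ḡ)=48 (both strict).

95*cos(pi/95)/(cos(pi/95) + 1)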